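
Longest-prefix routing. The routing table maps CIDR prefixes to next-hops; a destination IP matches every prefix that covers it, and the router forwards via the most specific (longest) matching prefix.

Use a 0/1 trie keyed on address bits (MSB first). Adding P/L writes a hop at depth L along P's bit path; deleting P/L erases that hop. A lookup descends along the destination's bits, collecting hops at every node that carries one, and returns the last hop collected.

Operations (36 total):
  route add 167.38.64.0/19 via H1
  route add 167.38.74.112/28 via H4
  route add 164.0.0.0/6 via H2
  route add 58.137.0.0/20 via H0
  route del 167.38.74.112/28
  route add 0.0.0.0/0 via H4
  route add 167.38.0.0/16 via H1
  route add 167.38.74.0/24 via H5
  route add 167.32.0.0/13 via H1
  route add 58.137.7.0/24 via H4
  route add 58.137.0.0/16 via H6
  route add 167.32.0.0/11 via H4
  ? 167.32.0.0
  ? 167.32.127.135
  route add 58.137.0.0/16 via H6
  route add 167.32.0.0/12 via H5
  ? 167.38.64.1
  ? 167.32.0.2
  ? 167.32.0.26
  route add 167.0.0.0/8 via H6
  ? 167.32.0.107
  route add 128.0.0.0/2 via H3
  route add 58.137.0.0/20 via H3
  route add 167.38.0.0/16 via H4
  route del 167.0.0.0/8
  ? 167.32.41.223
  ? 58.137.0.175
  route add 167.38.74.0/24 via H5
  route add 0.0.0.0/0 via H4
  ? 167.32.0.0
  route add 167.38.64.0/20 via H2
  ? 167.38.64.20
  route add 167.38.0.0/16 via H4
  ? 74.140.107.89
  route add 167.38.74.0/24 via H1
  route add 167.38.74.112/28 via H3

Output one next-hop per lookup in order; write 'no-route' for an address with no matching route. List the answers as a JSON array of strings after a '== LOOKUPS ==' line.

Process each operation:
  + 167.38.64.0/19 (H1) depth=19
  + 167.38.74.112/28 (H4) depth=28
  + 164.0.0.0/6 (H2) depth=6
  + 58.137.0.0/20 (H0) depth=20
  - 167.38.74.112/28 clear@28
  + 0.0.0.0/0 (H4) depth=0
  + 167.38.0.0/16 (H1) depth=16
  + 167.38.74.0/24 (H5) depth=24
  + 167.32.0.0/13 (H1) depth=13
  + 58.137.7.0/24 (H4) depth=24
  + 58.137.0.0/16 (H6) depth=16
  + 167.32.0.0/11 (H4) depth=11
  ? 167.32.0.0  path d0:H4→d1:-→d2:-→d3:-→d4:-→d5:-→d6:H2→d7:-→d8:-→d9:-→d10:-→d11:H4→d12:-→d13:H1  best=H1
  ? 167.32.127.135  path d0:H4→d1:-→d2:-→d3:-→d4:-→d5:-→d6:H2→d7:-→d8:-→d9:-→d10:-→d11:H4→d12:-→d13:H1  best=H1
  + 58.137.0.0/16 (H6) depth=16
  + 167.32.0.0/12 (H5) depth=12
  ? 167.38.64.1  path d0:H4→d1:-→d2:-→d3:-→d4:-→d5:-→d6:H2→d7:-→d8:-→d9:-→d10:-→d11:H4→d12:H5→d13:H1→d14:-→d15:-→d16:H1→d17:-→d18:-→d19:H1→d20:-  best=H1
  ? 167.32.0.2  path d0:H4→d1:-→d2:-→d3:-→d4:-→d5:-→d6:H2→d7:-→d8:-→d9:-→d10:-→d11:H4→d12:H5→d13:H1  best=H1
  ? 167.32.0.26  path d0:H4→d1:-→d2:-→d3:-→d4:-→d5:-→d6:H2→d7:-→d8:-→d9:-→d10:-→d11:H4→d12:H5→d13:H1  best=H1
  + 167.0.0.0/8 (H6) depth=8
  ? 167.32.0.107  path d0:H4→d1:-→d2:-→d3:-→d4:-→d5:-→d6:H2→d7:-→d8:H6→d9:-→d10:-→d11:H4→d12:H5→d13:H1  best=H1
  + 128.0.0.0/2 (H3) depth=2
  + 58.137.0.0/20 (H3) depth=20
  + 167.38.0.0/16 (H4) depth=16
  - 167.0.0.0/8 clear@8
  ? 167.32.41.223  path d0:H4→d1:-→d2:H3→d3:-→d4:-→d5:-→d6:H2→d7:-→d8:-→d9:-→d10:-→d11:H4→d12:H5→d13:H1  best=H1
  ? 58.137.0.175  path d0:H4→d1:-→d2:-→d3:-→d4:-→d5:-→d6:-→d7:-→d8:-→d9:-→d10:-→d11:-→d12:-→d13:-→d14:-→d15:-→d16:H6→d17:-→d18:-→d19:-→d20:H3→d21:-  best=H3
  + 167.38.74.0/24 (H5) depth=24
  + 0.0.0.0/0 (H4) depth=0
  ? 167.32.0.0  path d0:H4→d1:-→d2:H3→d3:-→d4:-→d5:-→d6:H2→d7:-→d8:-→d9:-→d10:-→d11:H4→d12:H5→d13:H1  best=H1
  + 167.38.64.0/20 (H2) depth=20
  ? 167.38.64.20  path d0:H4→d1:-→d2:H3→d3:-→d4:-→d5:-→d6:H2→d7:-→d8:-→d9:-→d10:-→d11:H4→d12:H5→d13:H1→d14:-→d15:-→d16:H4→d17:-→d18:-→d19:H1→d20:H2  best=H2
  + 167.38.0.0/16 (H4) depth=16
  ? 74.140.107.89  path d0:H4→d1:-  best=H4
  + 167.38.74.0/24 (H1) depth=24
  + 167.38.74.112/28 (H3) depth=28

== LOOKUPS ==
["H1","H1","H1","H1","H1","H1","H1","H3","H1","H2","H4"]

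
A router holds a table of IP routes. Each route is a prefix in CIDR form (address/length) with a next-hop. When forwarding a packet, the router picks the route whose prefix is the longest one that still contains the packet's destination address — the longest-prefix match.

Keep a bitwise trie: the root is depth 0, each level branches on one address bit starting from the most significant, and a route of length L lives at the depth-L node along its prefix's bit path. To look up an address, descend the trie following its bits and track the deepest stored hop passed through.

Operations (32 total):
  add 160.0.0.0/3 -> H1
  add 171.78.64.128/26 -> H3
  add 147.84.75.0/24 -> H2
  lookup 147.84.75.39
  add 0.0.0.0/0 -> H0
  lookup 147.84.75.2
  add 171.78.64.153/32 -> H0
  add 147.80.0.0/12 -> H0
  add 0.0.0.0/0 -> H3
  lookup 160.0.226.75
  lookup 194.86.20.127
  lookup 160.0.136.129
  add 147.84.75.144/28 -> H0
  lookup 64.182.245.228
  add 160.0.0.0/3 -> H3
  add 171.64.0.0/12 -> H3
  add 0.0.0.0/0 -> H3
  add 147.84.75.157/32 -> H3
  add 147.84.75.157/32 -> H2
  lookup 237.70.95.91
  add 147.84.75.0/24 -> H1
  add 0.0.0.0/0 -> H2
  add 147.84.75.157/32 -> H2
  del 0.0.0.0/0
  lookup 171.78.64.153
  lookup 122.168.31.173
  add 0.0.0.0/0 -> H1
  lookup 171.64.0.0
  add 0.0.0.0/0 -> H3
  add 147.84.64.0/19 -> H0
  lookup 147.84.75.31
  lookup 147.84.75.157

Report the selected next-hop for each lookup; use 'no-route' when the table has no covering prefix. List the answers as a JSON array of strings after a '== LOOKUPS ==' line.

Process each operation:
  add 160.0.0.0/3 -> H1 at depth 3
  add 171.78.64.128/26 -> H3 at depth 26
  add 147.84.75.0/24 -> H2 at depth 24
  lookup 147.84.75.39: bits 100100110101010001001011 walk d0:-→d1:-→d2:-→d3:-→d4:-→d5:-→d6:-→d7:-→d8:-→d9:-→d10:-→d11:-→d12:-→d13:-→d14:-→d15:-→d16:-→d17:-→d18:-→d19:-→d20:-→d21:-→d22:-→d23:-→d24:H2 -> H2
  add 0.0.0.0/0 -> H0 at depth 0
  lookup 147.84.75.2: bits 100100110101010001001011 walk d0:H0→d1:-→d2:-→d3:-→d4:-→d5:-→d6:-→d7:-→d8:-→d9:-→d10:-→d11:-→d12:-→d13:-→d14:-→d15:-→d16:-→d17:-→d18:-→d19:-→d20:-→d21:-→d22:-→d23:-→d24:H2 -> H2
  add 171.78.64.153/32 -> H0 at depth 32
  add 147.80.0.0/12 -> H0 at depth 12
  add 0.0.0.0/0 -> H3 at depth 0
  lookup 160.0.226.75: bits 1010 walk d0:H3→d1:-→d2:-→d3:H1→d4:- -> H1
  lookup 194.86.20.127: bits 1 walk d0:H3→d1:- -> H3
  lookup 160.0.136.129: bits 1010 walk d0:H3→d1:-→d2:-→d3:H1→d4:- -> H1
  add 147.84.75.144/28 -> H0 at depth 28
  lookup 64.182.245.228: bits ε walk d0:H3 -> H3
  add 160.0.0.0/3 -> H3 at depth 3
  add 171.64.0.0/12 -> H3 at depth 12
  add 0.0.0.0/0 -> H3 at depth 0
  add 147.84.75.157/32 -> H3 at depth 32
  add 147.84.75.157/32 -> H2 at depth 32
  lookup 237.70.95.91: bits 1 walk d0:H3→d1:- -> H3
  add 147.84.75.0/24 -> H1 at depth 24
  add 0.0.0.0/0 -> H2 at depth 0
  add 147.84.75.157/32 -> H2 at depth 32
  del 0.0.0.0/0 (clear depth 0)
  lookup 171.78.64.153: bits 10101011010011100100000010011001 walk d0:-→d1:-→d2:-→d3:H3→d4:-→d5:-→d6:-→d7:-→d8:-→d9:-→d10:-→d11:-→d12:H3→d13:-→d14:-→d15:-→d16:-→d17:-→d18:-→d19:-→d20:-→d21:-→d22:-→d23:-→d24:-→d25:-→d26:H3→d27:-→d28:-→d29:-→d30:-→d31:-→d32:H0 -> H0
  lookup 122.168.31.173: bits ε walk d0:- -> no-route
  add 0.0.0.0/0 -> H1 at depth 0
  lookup 171.64.0.0: bits 101010110100 walk d0:H1→d1:-→d2:-→d3:H3→d4:-→d5:-→d6:-→d7:-→d8:-→d9:-→d10:-→d11:-→d12:H3 -> H3
  add 0.0.0.0/0 -> H3 at depth 0
  add 147.84.64.0/19 -> H0 at depth 19
  lookup 147.84.75.31: bits 100100110101010001001011 walk d0:H3→d1:-→d2:-→d3:-→d4:-→d5:-→d6:-→d7:-→d8:-→d9:-→d10:-→d11:-→d12:H0→d13:-→d14:-→d15:-→d16:-→d17:-→d18:-→d19:H0→d20:-→d21:-→d22:-→d23:-→d24:H1 -> H1
  lookup 147.84.75.157: bits 10010011010101000100101110011101 walk d0:H3→d1:-→d2:-→d3:-→d4:-→d5:-→d6:-→d7:-→d8:-→d9:-→d10:-→d11:-→d12:H0→d13:-→d14:-→d15:-→d16:-→d17:-→d18:-→d19:H0→d20:-→d21:-→d22:-→d23:-→d24:H1→d25:-→d26:-→d27:-→d28:H0→d29:-→d30:-→d31:-→d32:H2 -> H2

== LOOKUPS ==
["H2","H2","H1","H3","H1","H3","H3","H0","no-route","H3","H1","H2"]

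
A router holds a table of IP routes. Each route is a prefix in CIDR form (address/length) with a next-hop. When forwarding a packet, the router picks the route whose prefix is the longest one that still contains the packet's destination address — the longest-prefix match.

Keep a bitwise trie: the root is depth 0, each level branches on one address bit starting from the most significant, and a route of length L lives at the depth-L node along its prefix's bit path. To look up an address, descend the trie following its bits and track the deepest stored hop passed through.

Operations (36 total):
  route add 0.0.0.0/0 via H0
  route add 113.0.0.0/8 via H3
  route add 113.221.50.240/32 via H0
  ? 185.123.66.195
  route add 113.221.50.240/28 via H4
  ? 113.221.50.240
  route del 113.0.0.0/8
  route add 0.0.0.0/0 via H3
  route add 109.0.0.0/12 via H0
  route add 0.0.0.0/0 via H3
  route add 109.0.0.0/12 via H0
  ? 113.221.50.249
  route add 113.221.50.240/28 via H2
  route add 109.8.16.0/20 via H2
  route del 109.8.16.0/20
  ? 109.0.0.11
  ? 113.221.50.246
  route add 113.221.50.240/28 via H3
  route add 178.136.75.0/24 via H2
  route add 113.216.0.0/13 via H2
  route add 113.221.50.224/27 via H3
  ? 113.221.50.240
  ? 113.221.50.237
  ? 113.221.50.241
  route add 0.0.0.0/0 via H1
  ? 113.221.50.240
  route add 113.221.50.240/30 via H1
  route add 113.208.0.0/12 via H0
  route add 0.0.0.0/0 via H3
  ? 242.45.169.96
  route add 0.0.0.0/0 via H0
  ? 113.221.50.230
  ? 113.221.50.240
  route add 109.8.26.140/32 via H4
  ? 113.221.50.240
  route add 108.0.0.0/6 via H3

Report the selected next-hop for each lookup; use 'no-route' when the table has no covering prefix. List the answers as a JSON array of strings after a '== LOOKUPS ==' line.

Apply in order:
  + 0.0.0.0/0 (H0) depth=0
  + 113.0.0.0/8 (H3) depth=8
  + 113.221.50.240/32 (H0) depth=32
  ? 185.123.66.195  path d0:H0  best=H0
  + 113.221.50.240/28 (H4) depth=28
  ? 113.221.50.240  path d0:H0→d1:-→d2:-→d3:-→d4:-→d5:-→d6:-→d7:-→d8:H3→d9:-→d10:-→d11:-→d12:-→d13:-→d14:-→d15:-→d16:-→d17:-→d18:-→d19:-→d20:-→d21:-→d22:-→d23:-→d24:-→d25:-→d26:-→d27:-→d28:H4→d29:-→d30:-→d31:-→d32:H0  best=H0
  del 113.0.0.0/8 (clear depth 8)
  + 0.0.0.0/0 (H3) depth=0
  + 109.0.0.0/12 (H0) depth=12
  + 0.0.0.0/0 (H3) depth=0
  + 109.0.0.0/12 (H0) depth=12
  ? 113.221.50.249  path d0:H3→d1:-→d2:-→d3:-→d4:-→d5:-→d6:-→d7:-→d8:-→d9:-→d10:-→d11:-→d12:-→d13:-→d14:-→d15:-→d16:-→d17:-→d18:-→d19:-→d20:-→d21:-→d22:-→d23:-→d24:-→d25:-→d26:-→d27:-→d28:H4  best=H4
  + 113.221.50.240/28 (H2) depth=28
  + 109.8.16.0/20 (H2) depth=20
  del 109.8.16.0/20 (clear depth 20)
  ? 109.0.0.11  path d0:H3→d1:-→d2:-→d3:-→d4:-→d5:-→d6:-→d7:-→d8:-→d9:-→d10:-→d11:-→d12:H0  best=H0
  ? 113.221.50.246  path d0:H3→d1:-→d2:-→d3:-→d4:-→d5:-→d6:-→d7:-→d8:-→d9:-→d10:-→d11:-→d12:-→d13:-→d14:-→d15:-→d16:-→d17:-→d18:-→d19:-→d20:-→d21:-→d22:-→d23:-→d24:-→d25:-→d26:-→d27:-→d28:H2→d29:-  best=H2
  + 113.221.50.240/28 (H3) depth=28
  + 178.136.75.0/24 (H2) depth=24
  + 113.216.0.0/13 (H2) depth=13
  + 113.221.50.224/27 (H3) depth=27
  ? 113.221.50.240  path d0:H3→d1:-→d2:-→d3:-→d4:-→d5:-→d6:-→d7:-→d8:-→d9:-→d10:-→d11:-→d12:-→d13:H2→d14:-→d15:-→d16:-→d17:-→d18:-→d19:-→d20:-→d21:-→d22:-→d23:-→d24:-→d25:-→d26:-→d27:H3→d28:H3→d29:-→d30:-→d31:-→d32:H0  best=H0
  ? 113.221.50.237  path d0:H3→d1:-→d2:-→d3:-→d4:-→d5:-→d6:-→d7:-→d8:-→d9:-→d10:-→d11:-→d12:-→d13:H2→d14:-→d15:-→d16:-→d17:-→d18:-→d19:-→d20:-→d21:-→d22:-→d23:-→d24:-→d25:-→d26:-→d27:H3  best=H3
  ? 113.221.50.241  path d0:H3→d1:-→d2:-→d3:-→d4:-→d5:-→d6:-→d7:-→d8:-→d9:-→d10:-→d11:-→d12:-→d13:H2→d14:-→d15:-→d16:-→d17:-→d18:-→d19:-→d20:-→d21:-→d22:-→d23:-→d24:-→d25:-→d26:-→d27:H3→d28:H3→d29:-→d30:-→d31:-  best=H3
  + 0.0.0.0/0 (H1) depth=0
  ? 113.221.50.240  path d0:H1→d1:-→d2:-→d3:-→d4:-→d5:-→d6:-→d7:-→d8:-→d9:-→d10:-→d11:-→d12:-→d13:H2→d14:-→d15:-→d16:-→d17:-→d18:-→d19:-→d20:-→d21:-→d22:-→d23:-→d24:-→d25:-→d26:-→d27:H3→d28:H3→d29:-→d30:-→d31:-→d32:H0  best=H0
  + 113.221.50.240/30 (H1) depth=30
  + 113.208.0.0/12 (H0) depth=12
  + 0.0.0.0/0 (H3) depth=0
  ? 242.45.169.96  path d0:H3→d1:-  best=H3
  + 0.0.0.0/0 (H0) depth=0
  ? 113.221.50.230  path d0:H0→d1:-→d2:-→d3:-→d4:-→d5:-→d6:-→d7:-→d8:-→d9:-→d10:-→d11:-→d12:H0→d13:H2→d14:-→d15:-→d16:-→d17:-→d18:-→d19:-→d20:-→d21:-→d22:-→d23:-→d24:-→d25:-→d26:-→d27:H3  best=H3
  ? 113.221.50.240  path d0:H0→d1:-→d2:-→d3:-→d4:-→d5:-→d6:-→d7:-→d8:-→d9:-→d10:-→d11:-→d12:H0→d13:H2→d14:-→d15:-→d16:-→d17:-→d18:-→d19:-→d20:-→d21:-→d22:-→d23:-→d24:-→d25:-→d26:-→d27:H3→d28:H3→d29:-→d30:H1→d31:-→d32:H0  best=H0
  + 109.8.26.140/32 (H4) depth=32
  ? 113.221.50.240  path d0:H0→d1:-→d2:-→d3:-→d4:-→d5:-→d6:-→d7:-→d8:-→d9:-→d10:-→d11:-→d12:H0→d13:H2→d14:-→d15:-→d16:-→d17:-→d18:-→d19:-→d20:-→d21:-→d22:-→d23:-→d24:-→d25:-→d26:-→d27:H3→d28:H3→d29:-→d30:H1→d31:-→d32:H0  best=H0
  + 108.0.0.0/6 (H3) depth=6

== LOOKUPS ==
["H0","H0","H4","H0","H2","H0","H3","H3","H0","H3","H3","H0","H0"]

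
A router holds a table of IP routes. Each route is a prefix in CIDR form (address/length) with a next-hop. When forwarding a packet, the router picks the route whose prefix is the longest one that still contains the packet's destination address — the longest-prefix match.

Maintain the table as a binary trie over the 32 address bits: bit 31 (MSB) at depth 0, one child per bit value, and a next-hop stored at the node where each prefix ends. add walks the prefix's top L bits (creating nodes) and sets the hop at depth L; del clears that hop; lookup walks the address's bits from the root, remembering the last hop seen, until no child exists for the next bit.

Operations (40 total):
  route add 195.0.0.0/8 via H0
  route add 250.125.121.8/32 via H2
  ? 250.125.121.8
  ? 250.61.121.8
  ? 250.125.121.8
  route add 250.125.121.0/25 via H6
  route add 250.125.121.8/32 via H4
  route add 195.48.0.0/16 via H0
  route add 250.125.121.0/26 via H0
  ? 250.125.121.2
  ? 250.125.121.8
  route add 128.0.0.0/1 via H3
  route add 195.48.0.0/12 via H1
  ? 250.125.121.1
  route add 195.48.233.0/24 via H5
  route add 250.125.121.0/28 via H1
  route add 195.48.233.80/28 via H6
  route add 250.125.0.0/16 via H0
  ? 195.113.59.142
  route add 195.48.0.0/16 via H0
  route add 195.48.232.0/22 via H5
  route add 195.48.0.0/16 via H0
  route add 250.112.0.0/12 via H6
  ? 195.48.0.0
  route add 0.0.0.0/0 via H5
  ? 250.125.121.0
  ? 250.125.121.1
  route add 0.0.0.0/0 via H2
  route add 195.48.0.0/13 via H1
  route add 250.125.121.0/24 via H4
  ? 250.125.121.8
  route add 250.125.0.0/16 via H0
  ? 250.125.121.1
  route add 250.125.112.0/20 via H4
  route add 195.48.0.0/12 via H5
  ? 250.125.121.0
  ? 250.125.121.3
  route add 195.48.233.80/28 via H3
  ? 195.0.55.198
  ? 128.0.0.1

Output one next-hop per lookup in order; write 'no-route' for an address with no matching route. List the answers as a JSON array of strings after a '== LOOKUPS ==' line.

Process each operation:
  add 195.0.0.0/8 -> H0 at depth 8
  add 250.125.121.8/32 -> H2 at depth 32
  ? 250.125.121.8  path d0:-→d1:-→d2:-→d3:-→d4:-→d5:-→d6:-→d7:-→d8:-→d9:-→d10:-→d11:-→d12:-→d13:-→d14:-→d15:-→d16:-→d17:-→d18:-→d19:-→d20:-→d21:-→d22:-→d23:-→d24:-→d25:-→d26:-→d27:-→d28:-→d29:-→d30:-→d31:-→d32:H2  best=H2
  ? 250.61.121.8  path d0:-→d1:-→d2:-→d3:-→d4:-→d5:-→d6:-→d7:-→d8:-→d9:-  best=no-route
  ? 250.125.121.8  path d0:-→d1:-→d2:-→d3:-→d4:-→d5:-→d6:-→d7:-→d8:-→d9:-→d10:-→d11:-→d12:-→d13:-→d14:-→d15:-→d16:-→d17:-→d18:-→d19:-→d20:-→d21:-→d22:-→d23:-→d24:-→d25:-→d26:-→d27:-→d28:-→d29:-→d30:-→d31:-→d32:H2  best=H2
  add 250.125.121.0/25 -> H6 at depth 25
  add 250.125.121.8/32 -> H4 at depth 32
  add 195.48.0.0/16 -> H0 at depth 16
  add 250.125.121.0/26 -> H0 at depth 26
  ? 250.125.121.2  path d0:-→d1:-→d2:-→d3:-→d4:-→d5:-→d6:-→d7:-→d8:-→d9:-→d10:-→d11:-→d12:-→d13:-→d14:-→d15:-→d16:-→d17:-→d18:-→d19:-→d20:-→d21:-→d22:-→d23:-→d24:-→d25:H6→d26:H0→d27:-→d28:-  best=H0
  ? 250.125.121.8  path d0:-→d1:-→d2:-→d3:-→d4:-→d5:-→d6:-→d7:-→d8:-→d9:-→d10:-→d11:-→d12:-→d13:-→d14:-→d15:-→d16:-→d17:-→d18:-→d19:-→d20:-→d21:-→d22:-→d23:-→d24:-→d25:H6→d26:H0→d27:-→d28:-→d29:-→d30:-→d31:-→d32:H4  best=H4
  add 128.0.0.0/1 -> H3 at depth 1
  add 195.48.0.0/12 -> H1 at depth 12
  ? 250.125.121.1  path d0:-→d1:H3→d2:-→d3:-→d4:-→d5:-→d6:-→d7:-→d8:-→d9:-→d10:-→d11:-→d12:-→d13:-→d14:-→d15:-→d16:-→d17:-→d18:-→d19:-→d20:-→d21:-→d22:-→d23:-→d24:-→d25:H6→d26:H0→d27:-→d28:-  best=H0
  add 195.48.233.0/24 -> H5 at depth 24
  add 250.125.121.0/28 -> H1 at depth 28
  add 195.48.233.80/28 -> H6 at depth 28
  add 250.125.0.0/16 -> H0 at depth 16
  ? 195.113.59.142  path d0:-→d1:H3→d2:-→d3:-→d4:-→d5:-→d6:-→d7:-→d8:H0→d9:-  best=H0
  add 195.48.0.0/16 -> H0 at depth 16
  add 195.48.232.0/22 -> H5 at depth 22
  add 195.48.0.0/16 -> H0 at depth 16
  add 250.112.0.0/12 -> H6 at depth 12
  ? 195.48.0.0  path d0:-→d1:H3→d2:-→d3:-→d4:-→d5:-→d6:-→d7:-→d8:H0→d9:-→d10:-→d11:-→d12:H1→d13:-→d14:-→d15:-→d16:H0  best=H0
  add 0.0.0.0/0 -> H5 at depth 0
  ? 250.125.121.0  path d0:H5→d1:H3→d2:-→d3:-→d4:-→d5:-→d6:-→d7:-→d8:-→d9:-→d10:-→d11:-→d12:H6→d13:-→d14:-→d15:-→d16:H0→d17:-→d18:-→d19:-→d20:-→d21:-→d22:-→d23:-→d24:-→d25:H6→d26:H0→d27:-→d28:H1  best=H1
  ? 250.125.121.1  path d0:H5→d1:H3→d2:-→d3:-→d4:-→d5:-→d6:-→d7:-→d8:-→d9:-→d10:-→d11:-→d12:H6→d13:-→d14:-→d15:-→d16:H0→d17:-→d18:-→d19:-→d20:-→d21:-→d22:-→d23:-→d24:-→d25:H6→d26:H0→d27:-→d28:H1  best=H1
  add 0.0.0.0/0 -> H2 at depth 0
  add 195.48.0.0/13 -> H1 at depth 13
  add 250.125.121.0/24 -> H4 at depth 24
  ? 250.125.121.8  path d0:H2→d1:H3→d2:-→d3:-→d4:-→d5:-→d6:-→d7:-→d8:-→d9:-→d10:-→d11:-→d12:H6→d13:-→d14:-→d15:-→d16:H0→d17:-→d18:-→d19:-→d20:-→d21:-→d22:-→d23:-→d24:H4→d25:H6→d26:H0→d27:-→d28:H1→d29:-→d30:-→d31:-→d32:H4  best=H4
  add 250.125.0.0/16 -> H0 at depth 16
  ? 250.125.121.1  path d0:H2→d1:H3→d2:-→d3:-→d4:-→d5:-→d6:-→d7:-→d8:-→d9:-→d10:-→d11:-→d12:H6→d13:-→d14:-→d15:-→d16:H0→d17:-→d18:-→d19:-→d20:-→d21:-→d22:-→d23:-→d24:H4→d25:H6→d26:H0→d27:-→d28:H1  best=H1
  add 250.125.112.0/20 -> H4 at depth 20
  add 195.48.0.0/12 -> H5 at depth 12
  ? 250.125.121.0  path d0:H2→d1:H3→d2:-→d3:-→d4:-→d5:-→d6:-→d7:-→d8:-→d9:-→d10:-→d11:-→d12:H6→d13:-→d14:-→d15:-→d16:H0→d17:-→d18:-→d19:-→d20:H4→d21:-→d22:-→d23:-→d24:H4→d25:H6→d26:H0→d27:-→d28:H1  best=H1
  ? 250.125.121.3  path d0:H2→d1:H3→d2:-→d3:-→d4:-→d5:-→d6:-→d7:-→d8:-→d9:-→d10:-→d11:-→d12:H6→d13:-→d14:-→d15:-→d16:H0→d17:-→d18:-→d19:-→d20:H4→d21:-→d22:-→d23:-→d24:H4→d25:H6→d26:H0→d27:-→d28:H1  best=H1
  add 195.48.233.80/28 -> H3 at depth 28
  ? 195.0.55.198  path d0:H2→d1:H3→d2:-→d3:-→d4:-→d5:-→d6:-→d7:-→d8:H0→d9:-→d10:-  best=H0
  ? 128.0.0.1  path d0:H2→d1:H3  best=H3

== LOOKUPS ==
["H2","no-route","H2","H0","H4","H0","H0","H0","H1","H1","H4","H1","H1","H1","H0","H3"]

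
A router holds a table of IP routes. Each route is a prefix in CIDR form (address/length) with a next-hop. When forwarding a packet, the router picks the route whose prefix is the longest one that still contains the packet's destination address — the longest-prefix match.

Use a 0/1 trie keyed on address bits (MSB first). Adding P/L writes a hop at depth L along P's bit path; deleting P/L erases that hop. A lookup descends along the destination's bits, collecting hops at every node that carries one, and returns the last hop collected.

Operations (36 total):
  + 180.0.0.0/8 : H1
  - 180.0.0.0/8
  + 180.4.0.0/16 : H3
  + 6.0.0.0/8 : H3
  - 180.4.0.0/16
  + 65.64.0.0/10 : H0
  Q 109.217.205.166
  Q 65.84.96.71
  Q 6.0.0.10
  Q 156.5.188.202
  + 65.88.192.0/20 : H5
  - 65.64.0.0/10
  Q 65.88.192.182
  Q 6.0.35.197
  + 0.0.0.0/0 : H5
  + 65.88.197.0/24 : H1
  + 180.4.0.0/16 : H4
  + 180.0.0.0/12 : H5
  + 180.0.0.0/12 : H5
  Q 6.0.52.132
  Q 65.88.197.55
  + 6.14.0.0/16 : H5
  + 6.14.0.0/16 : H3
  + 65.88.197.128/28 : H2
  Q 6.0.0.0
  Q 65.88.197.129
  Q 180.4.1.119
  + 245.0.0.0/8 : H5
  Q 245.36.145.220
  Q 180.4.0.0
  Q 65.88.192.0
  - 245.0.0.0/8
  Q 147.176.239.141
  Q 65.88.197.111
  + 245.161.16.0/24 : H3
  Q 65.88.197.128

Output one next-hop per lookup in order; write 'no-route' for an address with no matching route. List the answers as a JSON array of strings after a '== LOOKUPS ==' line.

Apply in order:
  + 180.0.0.0/8 (H1) depth=8
  - 180.0.0.0/8 clear@8
  + 180.4.0.0/16 (H3) depth=16
  + 6.0.0.0/8 (H3) depth=8
  - 180.4.0.0/16 clear@16
  + 65.64.0.0/10 (H0) depth=10
  lookup 109.217.205.166: bits 01 walk d0:-→d1:-→d2:- -> no-route
  lookup 65.84.96.71: bits 0100000101 walk d0:-→d1:-→d2:-→d3:-→d4:-→d5:-→d6:-→d7:-→d8:-→d9:-→d10:H0 -> H0
  lookup 6.0.0.10: bits 00000110 walk d0:-→d1:-→d2:-→d3:-→d4:-→d5:-→d6:-→d7:-→d8:H3 -> H3
  lookup 156.5.188.202: bits 10 walk d0:-→d1:-→d2:- -> no-route
  + 65.88.192.0/20 (H5) depth=20
  - 65.64.0.0/10 clear@10
  lookup 65.88.192.182: bits 01000001010110001100 walk d0:-→d1:-→d2:-→d3:-→d4:-→d5:-→d6:-→d7:-→d8:-→d9:-→d10:-→d11:-→d12:-→d13:-→d14:-→d15:-→d16:-→d17:-→d18:-→d19:-→d20:H5 -> H5
  lookup 6.0.35.197: bits 00000110 walk d0:-→d1:-→d2:-→d3:-→d4:-→d5:-→d6:-→d7:-→d8:H3 -> H3
  + 0.0.0.0/0 (H5) depth=0
  + 65.88.197.0/24 (H1) depth=24
  + 180.4.0.0/16 (H4) depth=16
  + 180.0.0.0/12 (H5) depth=12
  + 180.0.0.0/12 (H5) depth=12
  lookup 6.0.52.132: bits 00000110 walk d0:H5→d1:-→d2:-→d3:-→d4:-→d5:-→d6:-→d7:-→d8:H3 -> H3
  lookup 65.88.197.55: bits 010000010101100011000101 walk d0:H5→d1:-→d2:-→d3:-→d4:-→d5:-→d6:-→d7:-→d8:-→d9:-→d10:-→d11:-→d12:-→d13:-→d14:-→d15:-→d16:-→d17:-→d18:-→d19:-→d20:H5→d21:-→d22:-→d23:-→d24:H1 -> H1
  + 6.14.0.0/16 (H5) depth=16
  + 6.14.0.0/16 (H3) depth=16
  + 65.88.197.128/28 (H2) depth=28
  lookup 6.0.0.0: bits 000001100000 walk d0:H5→d1:-→d2:-→d3:-→d4:-→d5:-→d6:-→d7:-→d8:H3→d9:-→d10:-→d11:-→d12:- -> H3
  lookup 65.88.197.129: bits 0100000101011000110001011000 walk d0:H5→d1:-→d2:-→d3:-→d4:-→d5:-→d6:-→d7:-→d8:-→d9:-→d10:-→d11:-→d12:-→d13:-→d14:-→d15:-→d16:-→d17:-→d18:-→d19:-→d20:H5→d21:-→d22:-→d23:-→d24:H1→d25:-→d26:-→d27:-→d28:H2 -> H2
  lookup 180.4.1.119: bits 1011010000000100 walk d0:H5→d1:-→d2:-→d3:-→d4:-→d5:-→d6:-→d7:-→d8:-→d9:-→d10:-→d11:-→d12:H5→d13:-→d14:-→d15:-→d16:H4 -> H4
  + 245.0.0.0/8 (H5) depth=8
  lookup 245.36.145.220: bits 11110101 walk d0:H5→d1:-→d2:-→d3:-→d4:-→d5:-→d6:-→d7:-→d8:H5 -> H5
  lookup 180.4.0.0: bits 1011010000000100 walk d0:H5→d1:-→d2:-→d3:-→d4:-→d5:-→d6:-→d7:-→d8:-→d9:-→d10:-→d11:-→d12:H5→d13:-→d14:-→d15:-→d16:H4 -> H4
  lookup 65.88.192.0: bits 010000010101100011000 walk d0:H5→d1:-→d2:-→d3:-→d4:-→d5:-→d6:-→d7:-→d8:-→d9:-→d10:-→d11:-→d12:-→d13:-→d14:-→d15:-→d16:-→d17:-→d18:-→d19:-→d20:H5→d21:- -> H5
  - 245.0.0.0/8 clear@8
  lookup 147.176.239.141: bits 10 walk d0:H5→d1:-→d2:- -> H5
  lookup 65.88.197.111: bits 010000010101100011000101 walk d0:H5→d1:-→d2:-→d3:-→d4:-→d5:-→d6:-→d7:-→d8:-→d9:-→d10:-→d11:-→d12:-→d13:-→d14:-→d15:-→d16:-→d17:-→d18:-→d19:-→d20:H5→d21:-→d22:-→d23:-→d24:H1 -> H1
  + 245.161.16.0/24 (H3) depth=24
  lookup 65.88.197.128: bits 0100000101011000110001011000 walk d0:H5→d1:-→d2:-→d3:-→d4:-→d5:-→d6:-→d7:-→d8:-→d9:-→d10:-→d11:-→d12:-→d13:-→d14:-→d15:-→d16:-→d17:-→d18:-→d19:-→d20:H5→d21:-→d22:-→d23:-→d24:H1→d25:-→d26:-→d27:-→d28:H2 -> H2

== LOOKUPS ==
["no-route","H0","H3","no-route","H5","H3","H3","H1","H3","H2","H4","H5","H4","H5","H5","H1","H2"]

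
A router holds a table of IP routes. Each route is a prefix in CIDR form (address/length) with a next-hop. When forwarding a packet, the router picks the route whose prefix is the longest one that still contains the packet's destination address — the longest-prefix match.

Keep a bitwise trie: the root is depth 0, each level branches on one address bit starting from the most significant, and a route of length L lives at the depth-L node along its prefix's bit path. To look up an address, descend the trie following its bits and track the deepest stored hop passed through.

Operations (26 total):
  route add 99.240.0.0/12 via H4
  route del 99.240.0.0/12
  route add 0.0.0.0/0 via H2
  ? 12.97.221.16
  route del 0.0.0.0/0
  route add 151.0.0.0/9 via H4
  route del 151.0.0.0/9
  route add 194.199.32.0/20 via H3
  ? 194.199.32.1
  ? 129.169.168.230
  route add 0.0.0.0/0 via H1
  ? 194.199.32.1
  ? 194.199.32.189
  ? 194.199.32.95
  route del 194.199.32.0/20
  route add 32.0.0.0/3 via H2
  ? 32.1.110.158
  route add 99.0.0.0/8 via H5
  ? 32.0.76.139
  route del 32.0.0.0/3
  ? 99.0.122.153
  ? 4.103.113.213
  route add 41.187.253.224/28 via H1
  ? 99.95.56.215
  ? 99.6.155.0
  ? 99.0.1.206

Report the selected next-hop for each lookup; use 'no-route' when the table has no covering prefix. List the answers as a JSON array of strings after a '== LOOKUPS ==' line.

Apply in order:
  add 99.240.0.0/12 -> H4 at depth 12
  del 99.240.0.0/12 (clear depth 12)
  add 0.0.0.0/0 -> H2 at depth 0
  Q 12.97.221.16: descend 0 ; hops seen [H2] ; pick H2
  del 0.0.0.0/0 (clear depth 0)
  add 151.0.0.0/9 -> H4 at depth 9
  del 151.0.0.0/9 (clear depth 9)
  add 194.199.32.0/20 -> H3 at depth 20
  Q 194.199.32.1: descend 11000010110001110010 ; hops seen [H3] ; pick H3
  Q 129.169.168.230: descend 100 ; hops seen [∅] ; pick no-route
  add 0.0.0.0/0 -> H1 at depth 0
  Q 194.199.32.1: descend 11000010110001110010 ; hops seen [H1,H3] ; pick H3
  Q 194.199.32.189: descend 11000010110001110010 ; hops seen [H1,H3] ; pick H3
  Q 194.199.32.95: descend 11000010110001110010 ; hops seen [H1,H3] ; pick H3
  del 194.199.32.0/20 (clear depth 20)
  add 32.0.0.0/3 -> H2 at depth 3
  Q 32.1.110.158: descend 001 ; hops seen [H1,H2] ; pick H2
  add 99.0.0.0/8 -> H5 at depth 8
  Q 32.0.76.139: descend 001 ; hops seen [H1,H2] ; pick H2
  del 32.0.0.0/3 (clear depth 3)
  Q 99.0.122.153: descend 01100011 ; hops seen [H1,H5] ; pick H5
  Q 4.103.113.213: descend 00 ; hops seen [H1] ; pick H1
  add 41.187.253.224/28 -> H1 at depth 28
  Q 99.95.56.215: descend 01100011 ; hops seen [H1,H5] ; pick H5
  Q 99.6.155.0: descend 01100011 ; hops seen [H1,H5] ; pick H5
  Q 99.0.1.206: descend 01100011 ; hops seen [H1,H5] ; pick H5

== LOOKUPS ==
["H2","H3","no-route","H3","H3","H3","H2","H2","H5","H1","H5","H5","H5"]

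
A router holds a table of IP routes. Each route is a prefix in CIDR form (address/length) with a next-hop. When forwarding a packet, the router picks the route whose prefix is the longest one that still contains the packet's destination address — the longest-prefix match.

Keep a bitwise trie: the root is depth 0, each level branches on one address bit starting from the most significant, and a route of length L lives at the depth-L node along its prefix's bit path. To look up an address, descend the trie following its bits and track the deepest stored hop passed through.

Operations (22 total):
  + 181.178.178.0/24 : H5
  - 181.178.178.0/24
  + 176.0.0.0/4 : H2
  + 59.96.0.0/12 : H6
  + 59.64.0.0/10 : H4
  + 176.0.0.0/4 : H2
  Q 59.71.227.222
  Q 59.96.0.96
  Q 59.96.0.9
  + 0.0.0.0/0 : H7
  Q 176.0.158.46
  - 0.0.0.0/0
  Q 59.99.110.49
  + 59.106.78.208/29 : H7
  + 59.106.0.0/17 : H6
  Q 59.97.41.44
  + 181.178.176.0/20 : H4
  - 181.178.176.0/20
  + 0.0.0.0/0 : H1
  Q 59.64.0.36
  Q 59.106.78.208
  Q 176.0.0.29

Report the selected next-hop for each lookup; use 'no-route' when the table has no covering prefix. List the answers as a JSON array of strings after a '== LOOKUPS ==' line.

Apply in order:
  add 181.178.178.0/24 -> H5 at depth 24
  - 181.178.178.0/24 clear@24
  add 176.0.0.0/4 -> H2 at depth 4
  add 59.96.0.0/12 -> H6 at depth 12
  add 59.64.0.0/10 -> H4 at depth 10
  add 176.0.0.0/4 -> H2 at depth 4
  lookup 59.71.227.222: bits 0011101101 walk d0:-→d1:-→d2:-→d3:-→d4:-→d5:-→d6:-→d7:-→d8:-→d9:-→d10:H4 -> H4
  lookup 59.96.0.96: bits 001110110110 walk d0:-→d1:-→d2:-→d3:-→d4:-→d5:-→d6:-→d7:-→d8:-→d9:-→d10:H4→d11:-→d12:H6 -> H6
  lookup 59.96.0.9: bits 001110110110 walk d0:-→d1:-→d2:-→d3:-→d4:-→d5:-→d6:-→d7:-→d8:-→d9:-→d10:H4→d11:-→d12:H6 -> H6
  add 0.0.0.0/0 -> H7 at depth 0
  lookup 176.0.158.46: bits 10110 walk d0:H7→d1:-→d2:-→d3:-→d4:H2→d5:- -> H2
  - 0.0.0.0/0 clear@0
  lookup 59.99.110.49: bits 001110110110 walk d0:-→d1:-→d2:-→d3:-→d4:-→d5:-→d6:-→d7:-→d8:-→d9:-→d10:H4→d11:-→d12:H6 -> H6
  add 59.106.78.208/29 -> H7 at depth 29
  add 59.106.0.0/17 -> H6 at depth 17
  lookup 59.97.41.44: bits 001110110110 walk d0:-→d1:-→d2:-→d3:-→d4:-→d5:-→d6:-→d7:-→d8:-→d9:-→d10:H4→d11:-→d12:H6 -> H6
  add 181.178.176.0/20 -> H4 at depth 20
  - 181.178.176.0/20 clear@20
  add 0.0.0.0/0 -> H1 at depth 0
  lookup 59.64.0.36: bits 0011101101 walk d0:H1→d1:-→d2:-→d3:-→d4:-→d5:-→d6:-→d7:-→d8:-→d9:-→d10:H4 -> H4
  lookup 59.106.78.208: bits 00111011011010100100111011010 walk d0:H1→d1:-→d2:-→d3:-→d4:-→d5:-→d6:-→d7:-→d8:-→d9:-→d10:H4→d11:-→d12:H6→d13:-→d14:-→d15:-→d16:-→d17:H6→d18:-→d19:-→d20:-→d21:-→d22:-→d23:-→d24:-→d25:-→d26:-→d27:-→d28:-→d29:H7 -> H7
  lookup 176.0.0.29: bits 10110 walk d0:H1→d1:-→d2:-→d3:-→d4:H2→d5:- -> H2

== LOOKUPS ==
["H4","H6","H6","H2","H6","H6","H4","H7","H2"]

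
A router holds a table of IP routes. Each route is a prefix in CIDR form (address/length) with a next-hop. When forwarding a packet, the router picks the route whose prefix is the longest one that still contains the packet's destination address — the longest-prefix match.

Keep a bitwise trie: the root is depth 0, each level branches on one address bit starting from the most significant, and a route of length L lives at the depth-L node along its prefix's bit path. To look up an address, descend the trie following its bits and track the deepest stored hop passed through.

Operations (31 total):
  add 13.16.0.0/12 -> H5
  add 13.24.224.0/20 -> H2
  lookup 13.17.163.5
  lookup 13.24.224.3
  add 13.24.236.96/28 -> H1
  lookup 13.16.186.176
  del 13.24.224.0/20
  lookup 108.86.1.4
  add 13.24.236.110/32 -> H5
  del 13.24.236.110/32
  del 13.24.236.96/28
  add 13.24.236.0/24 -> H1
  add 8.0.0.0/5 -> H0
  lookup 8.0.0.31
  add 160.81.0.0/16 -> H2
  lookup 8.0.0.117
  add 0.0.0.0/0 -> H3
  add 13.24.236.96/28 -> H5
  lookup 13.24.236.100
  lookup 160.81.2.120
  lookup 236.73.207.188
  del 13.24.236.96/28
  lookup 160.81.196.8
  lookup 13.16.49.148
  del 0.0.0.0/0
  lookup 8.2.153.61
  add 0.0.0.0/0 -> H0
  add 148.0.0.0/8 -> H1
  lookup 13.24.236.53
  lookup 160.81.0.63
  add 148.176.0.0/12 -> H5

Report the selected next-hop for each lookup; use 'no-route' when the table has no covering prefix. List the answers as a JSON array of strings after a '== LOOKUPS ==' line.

Apply in order:
  add 13.16.0.0/12 -> H5 at depth 12
  add 13.24.224.0/20 -> H2 at depth 20
  lookup 13.17.163.5: bits 000011010001 walk d0:-→d1:-→d2:-→d3:-→d4:-→d5:-→d6:-→d7:-→d8:-→d9:-→d10:-→d11:-→d12:H5 -> H5
  lookup 13.24.224.3: bits 00001101000110001110 walk d0:-→d1:-→d2:-→d3:-→d4:-→d5:-→d6:-→d7:-→d8:-→d9:-→d10:-→d11:-→d12:H5→d13:-→d14:-→d15:-→d16:-→d17:-→d18:-→d19:-→d20:H2 -> H2
  add 13.24.236.96/28 -> H1 at depth 28
  lookup 13.16.186.176: bits 000011010001 walk d0:-→d1:-→d2:-→d3:-→d4:-→d5:-→d6:-→d7:-→d8:-→d9:-→d10:-→d11:-→d12:H5 -> H5
  - 13.24.224.0/20 clear@20
  lookup 108.86.1.4: bits 0 walk d0:-→d1:- -> no-route
  add 13.24.236.110/32 -> H5 at depth 32
  - 13.24.236.110/32 clear@32
  - 13.24.236.96/28 clear@28
  add 13.24.236.0/24 -> H1 at depth 24
  add 8.0.0.0/5 -> H0 at depth 5
  lookup 8.0.0.31: bits 00001 walk d0:-→d1:-→d2:-→d3:-→d4:-→d5:H0 -> H0
  add 160.81.0.0/16 -> H2 at depth 16
  lookup 8.0.0.117: bits 00001 walk d0:-→d1:-→d2:-→d3:-→d4:-→d5:H0 -> H0
  add 0.0.0.0/0 -> H3 at depth 0
  add 13.24.236.96/28 -> H5 at depth 28
  lookup 13.24.236.100: bits 0000110100011000111011000110 walk d0:H3→d1:-→d2:-→d3:-→d4:-→d5:H0→d6:-→d7:-→d8:-→d9:-→d10:-→d11:-→d12:H5→d13:-→d14:-→d15:-→d16:-→d17:-→d18:-→d19:-→d20:-→d21:-→d22:-→d23:-→d24:H1→d25:-→d26:-→d27:-→d28:H5 -> H5
  lookup 160.81.2.120: bits 1010000001010001 walk d0:H3→d1:-→d2:-→d3:-→d4:-→d5:-→d6:-→d7:-→d8:-→d9:-→d10:-→d11:-→d12:-→d13:-→d14:-→d15:-→d16:H2 -> H2
  lookup 236.73.207.188: bits 1 walk d0:H3→d1:- -> H3
  - 13.24.236.96/28 clear@28
  lookup 160.81.196.8: bits 1010000001010001 walk d0:H3→d1:-→d2:-→d3:-→d4:-→d5:-→d6:-→d7:-→d8:-→d9:-→d10:-→d11:-→d12:-→d13:-→d14:-→d15:-→d16:H2 -> H2
  lookup 13.16.49.148: bits 000011010001 walk d0:H3→d1:-→d2:-→d3:-→d4:-→d5:H0→d6:-→d7:-→d8:-→d9:-→d10:-→d11:-→d12:H5 -> H5
  - 0.0.0.0/0 clear@0
  lookup 8.2.153.61: bits 00001 walk d0:-→d1:-→d2:-→d3:-→d4:-→d5:H0 -> H0
  add 0.0.0.0/0 -> H0 at depth 0
  add 148.0.0.0/8 -> H1 at depth 8
  lookup 13.24.236.53: bits 0000110100011000111011000 walk d0:H0→d1:-→d2:-→d3:-→d4:-→d5:H0→d6:-→d7:-→d8:-→d9:-→d10:-→d11:-→d12:H5→d13:-→d14:-→d15:-→d16:-→d17:-→d18:-→d19:-→d20:-→d21:-→d22:-→d23:-→d24:H1→d25:- -> H1
  lookup 160.81.0.63: bits 1010000001010001 walk d0:H0→d1:-→d2:-→d3:-→d4:-→d5:-→d6:-→d7:-→d8:-→d9:-→d10:-→d11:-→d12:-→d13:-→d14:-→d15:-→d16:H2 -> H2
  add 148.176.0.0/12 -> H5 at depth 12

== LOOKUPS ==
["H5","H2","H5","no-route","H0","H0","H5","H2","H3","H2","H5","H0","H1","H2"]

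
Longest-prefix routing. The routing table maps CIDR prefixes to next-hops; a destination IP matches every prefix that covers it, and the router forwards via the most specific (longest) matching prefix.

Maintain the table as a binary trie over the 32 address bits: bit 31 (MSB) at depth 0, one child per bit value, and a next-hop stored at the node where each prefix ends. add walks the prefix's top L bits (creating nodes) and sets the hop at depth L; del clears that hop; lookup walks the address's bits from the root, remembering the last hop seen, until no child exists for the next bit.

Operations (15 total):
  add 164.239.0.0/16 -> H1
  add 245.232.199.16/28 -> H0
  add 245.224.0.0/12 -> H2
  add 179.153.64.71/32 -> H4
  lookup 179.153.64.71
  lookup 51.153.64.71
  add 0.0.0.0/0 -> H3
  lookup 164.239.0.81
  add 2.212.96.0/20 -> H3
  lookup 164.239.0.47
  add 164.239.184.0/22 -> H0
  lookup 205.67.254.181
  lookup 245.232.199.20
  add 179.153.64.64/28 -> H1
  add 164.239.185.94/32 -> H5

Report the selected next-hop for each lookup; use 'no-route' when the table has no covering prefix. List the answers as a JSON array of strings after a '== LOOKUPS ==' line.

Process each operation:
  + 164.239.0.0/16 (H1) depth=16
  + 245.232.199.16/28 (H0) depth=28
  + 245.224.0.0/12 (H2) depth=12
  + 179.153.64.71/32 (H4) depth=32
  lookup 179.153.64.71: bits 10110011100110010100000001000111 walk d0:-→d1:-→d2:-→d3:-→d4:-→d5:-→d6:-→d7:-→d8:-→d9:-→d10:-→d11:-→d12:-→d13:-→d14:-→d15:-→d16:-→d17:-→d18:-→d19:-→d20:-→d21:-→d22:-→d23:-→d24:-→d25:-→d26:-→d27:-→d28:-→d29:-→d30:-→d31:-→d32:H4 -> H4
  lookup 51.153.64.71: bits ε walk d0:- -> no-route
  + 0.0.0.0/0 (H3) depth=0
  lookup 164.239.0.81: bits 1010010011101111 walk d0:H3→d1:-→d2:-→d3:-→d4:-→d5:-→d6:-→d7:-→d8:-→d9:-→d10:-→d11:-→d12:-→d13:-→d14:-→d15:-→d16:H1 -> H1
  + 2.212.96.0/20 (H3) depth=20
  lookup 164.239.0.47: bits 1010010011101111 walk d0:H3→d1:-→d2:-→d3:-→d4:-→d5:-→d6:-→d7:-→d8:-→d9:-→d10:-→d11:-→d12:-→d13:-→d14:-→d15:-→d16:H1 -> H1
  + 164.239.184.0/22 (H0) depth=22
  lookup 205.67.254.181: bits 11 walk d0:H3→d1:-→d2:- -> H3
  lookup 245.232.199.20: bits 1111010111101000110001110001 walk d0:H3→d1:-→d2:-→d3:-→d4:-→d5:-→d6:-→d7:-→d8:-→d9:-→d10:-→d11:-→d12:H2→d13:-→d14:-→d15:-→d16:-→d17:-→d18:-→d19:-→d20:-→d21:-→d22:-→d23:-→d24:-→d25:-→d26:-→d27:-→d28:H0 -> H0
  + 179.153.64.64/28 (H1) depth=28
  + 164.239.185.94/32 (H5) depth=32

== LOOKUPS ==
["H4","no-route","H1","H1","H3","H0"]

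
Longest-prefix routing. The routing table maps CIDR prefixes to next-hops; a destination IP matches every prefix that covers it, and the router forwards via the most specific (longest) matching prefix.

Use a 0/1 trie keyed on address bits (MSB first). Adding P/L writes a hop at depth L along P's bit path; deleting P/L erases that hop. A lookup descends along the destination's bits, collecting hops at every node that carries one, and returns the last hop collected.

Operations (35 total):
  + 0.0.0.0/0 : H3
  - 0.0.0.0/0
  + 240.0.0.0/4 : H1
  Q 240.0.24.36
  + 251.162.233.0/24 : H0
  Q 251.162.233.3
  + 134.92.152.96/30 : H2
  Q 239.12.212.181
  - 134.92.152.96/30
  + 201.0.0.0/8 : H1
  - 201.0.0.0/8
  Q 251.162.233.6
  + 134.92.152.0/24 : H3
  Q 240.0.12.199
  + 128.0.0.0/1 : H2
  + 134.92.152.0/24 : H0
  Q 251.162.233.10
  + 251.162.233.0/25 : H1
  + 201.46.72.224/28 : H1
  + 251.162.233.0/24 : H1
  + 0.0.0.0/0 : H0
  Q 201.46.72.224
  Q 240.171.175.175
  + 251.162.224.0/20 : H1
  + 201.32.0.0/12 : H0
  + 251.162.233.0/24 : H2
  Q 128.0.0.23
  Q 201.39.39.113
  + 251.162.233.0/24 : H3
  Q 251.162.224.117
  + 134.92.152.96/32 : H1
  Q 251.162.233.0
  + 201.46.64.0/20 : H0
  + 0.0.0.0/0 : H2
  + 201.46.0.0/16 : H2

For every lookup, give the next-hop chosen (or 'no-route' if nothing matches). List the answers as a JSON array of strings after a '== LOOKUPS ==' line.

Process each operation:
  add 0.0.0.0/0 -> H3 at depth 0
  del 0.0.0.0/0 (clear depth 0)
  add 240.0.0.0/4 -> H1 at depth 4
  Q 240.0.24.36: descend 1111 ; hops seen [H1] ; pick H1
  add 251.162.233.0/24 -> H0 at depth 24
  Q 251.162.233.3: descend 111110111010001011101001 ; hops seen [H1,H0] ; pick H0
  add 134.92.152.96/30 -> H2 at depth 30
  Q 239.12.212.181: descend 111 ; hops seen [∅] ; pick no-route
  del 134.92.152.96/30 (clear depth 30)
  add 201.0.0.0/8 -> H1 at depth 8
  del 201.0.0.0/8 (clear depth 8)
  Q 251.162.233.6: descend 111110111010001011101001 ; hops seen [H1,H0] ; pick H0
  add 134.92.152.0/24 -> H3 at depth 24
  Q 240.0.12.199: descend 1111 ; hops seen [H1] ; pick H1
  add 128.0.0.0/1 -> H2 at depth 1
  add 134.92.152.0/24 -> H0 at depth 24
  Q 251.162.233.10: descend 111110111010001011101001 ; hops seen [H2,H1,H0] ; pick H0
  add 251.162.233.0/25 -> H1 at depth 25
  add 201.46.72.224/28 -> H1 at depth 28
  add 251.162.233.0/24 -> H1 at depth 24
  add 0.0.0.0/0 -> H0 at depth 0
  Q 201.46.72.224: descend 1100100100101110010010001110 ; hops seen [H0,H2,H1] ; pick H1
  Q 240.171.175.175: descend 1111 ; hops seen [H0,H2,H1] ; pick H1
  add 251.162.224.0/20 -> H1 at depth 20
  add 201.32.0.0/12 -> H0 at depth 12
  add 251.162.233.0/24 -> H2 at depth 24
  Q 128.0.0.23: descend 10000 ; hops seen [H0,H2] ; pick H2
  Q 201.39.39.113: descend 110010010010 ; hops seen [H0,H2,H0] ; pick H0
  add 251.162.233.0/24 -> H3 at depth 24
  Q 251.162.224.117: descend 11111011101000101110 ; hops seen [H0,H2,H1,H1] ; pick H1
  add 134.92.152.96/32 -> H1 at depth 32
  Q 251.162.233.0: descend 1111101110100010111010010 ; hops seen [H0,H2,H1,H1,H3,H1] ; pick H1
  add 201.46.64.0/20 -> H0 at depth 20
  add 0.0.0.0/0 -> H2 at depth 0
  add 201.46.0.0/16 -> H2 at depth 16

== LOOKUPS ==
["H1","H0","no-route","H0","H1","H0","H1","H1","H2","H0","H1","H1"]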